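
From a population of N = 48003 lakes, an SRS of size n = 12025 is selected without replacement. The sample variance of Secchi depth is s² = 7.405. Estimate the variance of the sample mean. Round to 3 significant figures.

Under SRS without replacement, Var(ȳ) = (1 − f)·s²/n with f = n/N = 12025/48003 = 0.25050518.
Var(ȳ) = (1 − 0.25050518)·7.405/12025 = 0.74949482·6.1580042 × 10^-4 = 4.6153922 × 10^-4.

4.62 × 10^-4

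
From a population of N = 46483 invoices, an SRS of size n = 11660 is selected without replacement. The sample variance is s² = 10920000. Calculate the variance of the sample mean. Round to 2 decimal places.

Under SRS without replacement, Var(ȳ) = (1 − f)·s²/n with f = n/N = 11660/46483 = 0.25084439.
Var(ȳ) = (1 − 0.25084439)·10920000/11660 = 0.74915561·936.53516 = 701.61057.

701.61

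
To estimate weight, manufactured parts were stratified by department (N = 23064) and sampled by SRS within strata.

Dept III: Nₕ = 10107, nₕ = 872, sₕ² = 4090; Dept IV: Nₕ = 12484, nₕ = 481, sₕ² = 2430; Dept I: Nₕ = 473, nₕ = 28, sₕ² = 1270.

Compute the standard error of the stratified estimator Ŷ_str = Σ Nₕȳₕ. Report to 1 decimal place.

Var(Ŷ_str) = Σₕ Nₕ²(1 − fₕ)sₕ²/nₕ.
Dept III: 10107²·(1 − 872/10107)·4090/872 = 4.3779015 × 10^8.
Dept IV: 12484²·(1 − 481/12484)·2430/481 = 7.5701549 × 10^8.
Dept I: 473²·(1 − 28/473)·1270/28 = 9.5469982 × 10^6.
Sum = 1.2043526 × 10^9.
SE = √(1.2043526 × 10^9) = 34703.8.

34703.8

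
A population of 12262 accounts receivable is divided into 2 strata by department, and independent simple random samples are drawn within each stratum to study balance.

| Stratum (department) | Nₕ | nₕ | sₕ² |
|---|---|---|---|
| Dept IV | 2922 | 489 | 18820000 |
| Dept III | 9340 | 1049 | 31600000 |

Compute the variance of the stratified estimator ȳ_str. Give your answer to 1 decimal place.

17334.4

Var(ȳ_str) = Σₕ Wₕ²(1 − fₕ)sₕ²/nₕ with Wₕ = Nₕ/N, N = 12262.
Dept IV: Wₕ = 0.23829718; term = 0.23829718²·(1 − 0.16735113)·18820000/489 = 1819.7447.
Dept III: Wₕ = 0.76170282; term = 0.76170282²·(1 − 0.11231263)·31600000/1049 = 15514.678.
Sum = 17334.423.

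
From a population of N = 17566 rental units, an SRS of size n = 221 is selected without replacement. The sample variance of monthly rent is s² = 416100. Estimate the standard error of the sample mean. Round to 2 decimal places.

Under SRS without replacement, Var(ȳ) = (1 − f)·s²/n with f = n/N = 221/17566 = 0.01258112.
Var(ȳ) = (1 − 0.01258112)·416100/221 = 0.98741888·1882.8054 = 1859.1176.
SE(ȳ) = √(1859.1176) = 43.12.

43.12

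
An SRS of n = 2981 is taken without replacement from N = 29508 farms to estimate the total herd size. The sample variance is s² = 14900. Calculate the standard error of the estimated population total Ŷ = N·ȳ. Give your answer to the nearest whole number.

Var(Ŷ) = N²·Var(ȳ) = N²·(1 − n/N)·s²/n.
f = 2981/29508 = 0.10102345; Var(ȳ) = 0.89897655·14900/2981 = 4.4933749.
Var(Ŷ) = 29508² · 4.4933749 = 3.9124807 × 10^9.
SE(Ŷ) = √(3.9124807 × 10^9) = 62550.

62550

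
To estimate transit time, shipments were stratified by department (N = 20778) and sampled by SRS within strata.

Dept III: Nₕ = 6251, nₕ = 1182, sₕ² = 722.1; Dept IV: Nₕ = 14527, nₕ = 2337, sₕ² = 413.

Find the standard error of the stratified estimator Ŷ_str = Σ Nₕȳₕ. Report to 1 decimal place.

7117.0

Var(Ŷ_str) = Σₕ Nₕ²(1 − fₕ)sₕ²/nₕ.
Dept III: 6251²·(1 − 1182/6251)·722.1/1182 = 1.9357607 × 10^7.
Dept IV: 14527²·(1 − 2337/14527)·413/2337 = 3.1294714 × 10^7.
Sum = 5.0652321 × 10^7.
SE = √(5.0652321 × 10^7) = 7117.0.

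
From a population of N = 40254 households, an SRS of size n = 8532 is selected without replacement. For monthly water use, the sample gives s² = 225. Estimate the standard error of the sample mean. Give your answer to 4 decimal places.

0.1442

Under SRS without replacement, Var(ȳ) = (1 − f)·s²/n with f = n/N = 8532/40254 = 0.21195409.
Var(ȳ) = (1 − 0.21195409)·225/8532 = 0.78804591·0.026371308 = 0.020781801.
SE(ȳ) = √(0.020781801) = 0.1442.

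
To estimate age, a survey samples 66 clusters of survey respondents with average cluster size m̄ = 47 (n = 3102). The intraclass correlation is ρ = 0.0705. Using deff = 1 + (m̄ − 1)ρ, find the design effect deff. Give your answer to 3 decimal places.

4.243

deff = 1 + (47 − 1)·0.0705 = 1 + 3.243 = 4.243.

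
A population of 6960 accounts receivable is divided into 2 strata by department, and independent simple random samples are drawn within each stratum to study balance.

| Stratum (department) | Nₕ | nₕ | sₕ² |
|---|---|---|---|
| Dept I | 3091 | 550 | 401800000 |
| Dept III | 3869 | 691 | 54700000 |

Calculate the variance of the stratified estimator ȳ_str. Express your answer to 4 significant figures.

138500

Var(ȳ_str) = Σₕ Wₕ²(1 − fₕ)sₕ²/nₕ with Wₕ = Nₕ/N, N = 6960.
Dept I: Wₕ = 0.44410920; term = 0.44410920²·(1 − 0.17793594)·401800000/550 = 118449.28.
Dept III: Wₕ = 0.55589080; term = 0.55589080²·(1 − 0.17859912)·54700000/691 = 20092.937.
Sum = 138542.22.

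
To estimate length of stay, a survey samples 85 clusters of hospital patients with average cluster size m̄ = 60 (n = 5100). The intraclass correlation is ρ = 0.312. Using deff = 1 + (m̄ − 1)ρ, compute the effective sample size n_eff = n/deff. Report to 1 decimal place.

deff = 1 + (60 − 1)·0.312 = 1 + 18.408 = 19.408.
n_eff = 5100 / 19.408 = 262.8.

262.8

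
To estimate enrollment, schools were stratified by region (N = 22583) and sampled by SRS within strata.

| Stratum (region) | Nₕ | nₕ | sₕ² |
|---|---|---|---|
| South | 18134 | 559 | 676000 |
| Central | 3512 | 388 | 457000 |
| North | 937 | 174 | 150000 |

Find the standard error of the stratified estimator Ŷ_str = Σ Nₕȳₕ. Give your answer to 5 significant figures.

631620

Var(Ŷ_str) = Σₕ Nₕ²(1 − fₕ)sₕ²/nₕ.
South: 18134²·(1 − 559/18134)·676000/559 = 3.8541076 × 10^11.
Central: 3512²·(1 − 388/3512)·457000/388 = 1.2922603 × 10^10.
North: 937²·(1 − 174/937)·150000/174 = 6.1631983 × 10^8.
Sum = 3.9894968 × 10^11.
SE = √(3.9894968 × 10^11) = 631620.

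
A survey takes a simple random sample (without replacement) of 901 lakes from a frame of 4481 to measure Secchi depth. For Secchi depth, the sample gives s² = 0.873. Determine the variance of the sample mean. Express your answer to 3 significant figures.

Under SRS without replacement, Var(ȳ) = (1 − f)·s²/n with f = n/N = 901/4481 = 0.20107119.
Var(ȳ) = (1 − 0.20107119)·0.873/901 = 0.79892881·9.6892342 × 10^-4 = 7.7410083 × 10^-4.

7.74 × 10^-4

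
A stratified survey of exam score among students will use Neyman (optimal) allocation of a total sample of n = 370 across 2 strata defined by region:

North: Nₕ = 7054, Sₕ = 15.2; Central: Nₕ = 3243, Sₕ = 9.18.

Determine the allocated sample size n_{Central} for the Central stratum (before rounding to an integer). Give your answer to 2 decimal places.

Neyman allocation: nₕ = n·NₕSₕ / Σⱼ NⱼSⱼ.
Σ NⱼSⱼ = 7054·15.2 + 3243·9.18 = 136991.54.
n_{Central} = 370·3243·9.18 / 136991.54 = 80.41.

80.41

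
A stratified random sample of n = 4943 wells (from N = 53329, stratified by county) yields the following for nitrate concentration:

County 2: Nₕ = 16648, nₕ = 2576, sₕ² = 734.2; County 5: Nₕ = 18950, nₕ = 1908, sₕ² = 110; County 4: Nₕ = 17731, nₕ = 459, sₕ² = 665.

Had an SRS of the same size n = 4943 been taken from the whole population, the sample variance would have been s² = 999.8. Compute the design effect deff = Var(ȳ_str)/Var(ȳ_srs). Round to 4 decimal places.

1.0137

Var(ȳ_str) = Σ Wₕ²(1−fₕ)sₕ²/nₕ with Wₕ = Nₕ/53329:
  County 2: (16648/53329)²·(1−2576/16648)·734.2/2576 = 0.023477915
  County 5: (18950/53329)²·(1−1908/18950)·110/1908 = 0.0065466212
  County 4: (17731/53329)²·(1−459/17731)·665/459 = 0.15601198
  → Var(ȳ_str) = 0.18603652.
Var(ȳ_srs) = (1 − 4943/53329)·999.8/4943 = 0.18351806.
deff = 0.18603652 / 0.18351806 = 1.0137.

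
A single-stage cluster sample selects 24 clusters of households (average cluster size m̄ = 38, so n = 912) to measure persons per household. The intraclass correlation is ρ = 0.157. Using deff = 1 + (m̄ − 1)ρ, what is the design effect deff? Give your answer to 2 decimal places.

6.81

deff = 1 + (38 − 1)·0.157 = 1 + 5.809 = 6.809.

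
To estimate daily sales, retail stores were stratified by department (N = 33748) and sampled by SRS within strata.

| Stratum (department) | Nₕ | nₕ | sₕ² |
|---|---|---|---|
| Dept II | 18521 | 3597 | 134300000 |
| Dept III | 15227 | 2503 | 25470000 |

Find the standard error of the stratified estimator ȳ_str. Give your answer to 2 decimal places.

Var(ȳ_str) = Σₕ Wₕ²(1 − fₕ)sₕ²/nₕ with Wₕ = Nₕ/N, N = 33748.
Dept II: Wₕ = 0.54880289; term = 0.54880289²·(1 − 0.19421198)·134300000/3597 = 9061.272.
Dept III: Wₕ = 0.45119711; term = 0.45119711²·(1 − 0.16437906)·25470000/2503 = 1731.0516.
Sum = 10792.324.
SE = √(10792.324) = 103.89.

103.89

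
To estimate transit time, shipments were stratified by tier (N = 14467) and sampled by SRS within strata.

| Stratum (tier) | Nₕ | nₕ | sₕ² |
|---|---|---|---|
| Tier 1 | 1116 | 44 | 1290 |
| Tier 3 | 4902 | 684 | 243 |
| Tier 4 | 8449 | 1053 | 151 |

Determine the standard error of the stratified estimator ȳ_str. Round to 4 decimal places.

0.4955

Var(ȳ_str) = Σₕ Wₕ²(1 − fₕ)sₕ²/nₕ with Wₕ = Nₕ/N, N = 14467.
Tier 1: Wₕ = 0.07714108; term = 0.07714108²·(1 − 0.03942652)·1290/44 = 0.16758651.
Tier 3: Wₕ = 0.33884012; term = 0.33884012²·(1 − 0.13953488)·243/684 = 0.03509725.
Tier 4: Wₕ = 0.58401880; term = 0.58401880²·(1 − 0.12463013)·151/1053 = 0.042814791.
Sum = 0.24549855.
SE = √(0.24549855) = 0.4955.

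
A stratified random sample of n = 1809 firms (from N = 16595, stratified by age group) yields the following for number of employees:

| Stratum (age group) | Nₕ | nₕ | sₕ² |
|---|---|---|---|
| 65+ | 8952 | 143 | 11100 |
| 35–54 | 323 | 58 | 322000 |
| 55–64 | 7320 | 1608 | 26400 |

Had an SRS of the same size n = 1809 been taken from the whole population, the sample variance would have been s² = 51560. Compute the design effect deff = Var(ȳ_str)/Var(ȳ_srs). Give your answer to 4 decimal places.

Var(ȳ_str) = Σ Wₕ²(1−fₕ)sₕ²/nₕ with Wₕ = Nₕ/16595:
  65+: (8952/16595)²·(1−143/8952)·11100/143 = 22.226911
  35–54: (323/16595)²·(1−58/323)·322000/58 = 1.725527
  55–64: (7320/16595)²·(1−1608/7320)·26400/1608 = 2.4926577
  → Var(ȳ_str) = 26.445096.
Var(ȳ_srs) = (1 − 1809/16595)·51560/1809 = 25.394975.
deff = 26.445096 / 25.394975 = 1.0414.

1.0414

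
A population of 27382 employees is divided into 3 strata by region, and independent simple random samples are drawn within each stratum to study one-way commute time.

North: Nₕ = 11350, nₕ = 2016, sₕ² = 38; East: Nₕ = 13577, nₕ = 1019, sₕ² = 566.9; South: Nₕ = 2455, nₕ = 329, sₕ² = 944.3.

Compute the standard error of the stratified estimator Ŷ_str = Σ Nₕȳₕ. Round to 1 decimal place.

10575.1

Var(Ŷ_str) = Σₕ Nₕ²(1 − fₕ)sₕ²/nₕ.
North: 11350²·(1 − 2016/11350)·38/2016 = 1.9969019 × 10^6.
East: 13577²·(1 − 1019/13577)·566.9/1019 = 9.4854201 × 10^7.
South: 2455²·(1 − 329/2455)·944.3/329 = 1.4980588 × 10^7.
Sum = 1.1183169 × 10^8.
SE = √(1.1183169 × 10^8) = 10575.1.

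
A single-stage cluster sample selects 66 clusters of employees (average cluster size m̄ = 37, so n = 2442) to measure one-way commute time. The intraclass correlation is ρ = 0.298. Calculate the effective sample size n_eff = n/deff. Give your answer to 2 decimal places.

208.22

deff = 1 + (37 − 1)·0.298 = 1 + 10.728 = 11.728.
n_eff = 2442 / 11.728 = 208.22.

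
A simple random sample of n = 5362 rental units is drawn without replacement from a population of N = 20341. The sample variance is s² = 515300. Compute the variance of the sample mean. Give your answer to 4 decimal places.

70.7691

Under SRS without replacement, Var(ȳ) = (1 − f)·s²/n with f = n/N = 5362/20341 = 0.26360553.
Var(ȳ) = (1 − 0.26360553)·515300/5362 = 0.73639447·96.102201 = 70.76913.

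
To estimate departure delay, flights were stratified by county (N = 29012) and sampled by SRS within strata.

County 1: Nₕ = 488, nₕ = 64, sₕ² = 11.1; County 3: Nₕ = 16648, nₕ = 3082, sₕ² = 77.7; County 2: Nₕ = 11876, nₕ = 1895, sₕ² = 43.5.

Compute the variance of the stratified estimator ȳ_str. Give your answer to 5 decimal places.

0.01004

Var(ȳ_str) = Σₕ Wₕ²(1 − fₕ)sₕ²/nₕ with Wₕ = Nₕ/N, N = 29012.
County 1: Wₕ = 0.01682063; term = 0.01682063²·(1 − 0.13114754)·11.1/64 = 4.2635695 × 10^-5.
County 3: Wₕ = 0.57383152; term = 0.57383152²·(1 − 0.18512734)·77.7/3082 = 0.0067646749.
County 2: Wₕ = 0.40934786; term = 0.40934786²·(1 − 0.15956551)·43.5/1895 = 0.0032327264.
Sum = 0.010040037.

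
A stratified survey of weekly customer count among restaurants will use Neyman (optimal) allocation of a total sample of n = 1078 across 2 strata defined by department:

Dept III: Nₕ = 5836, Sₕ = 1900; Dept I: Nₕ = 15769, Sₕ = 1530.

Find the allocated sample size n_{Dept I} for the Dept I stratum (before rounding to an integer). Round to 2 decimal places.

738.56

Neyman allocation: nₕ = n·NₕSₕ / Σⱼ NⱼSⱼ.
Σ NⱼSⱼ = 5836·1900 + 15769·1530 = 3.521497 × 10^7.
n_{Dept I} = 1078·15769·1530 / (3.521497 × 10^7) = 738.56.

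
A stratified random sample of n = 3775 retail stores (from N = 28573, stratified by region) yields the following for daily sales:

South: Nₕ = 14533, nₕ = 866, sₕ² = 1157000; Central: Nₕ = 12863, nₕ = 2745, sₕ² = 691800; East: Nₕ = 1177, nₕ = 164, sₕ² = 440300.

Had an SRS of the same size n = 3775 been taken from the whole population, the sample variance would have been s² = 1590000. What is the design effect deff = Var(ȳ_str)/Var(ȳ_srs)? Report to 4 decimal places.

1.0098

Var(ȳ_str) = Σ Wₕ²(1−fₕ)sₕ²/nₕ with Wₕ = Nₕ/28573:
  South: (14533/28573)²·(1−866/14533)·1157000/866 = 325.03659
  Central: (12863/28573)²·(1−2745/12863)·691800/2745 = 40.175702
  East: (1177/28573)²·(1−164/1177)·440300/164 = 3.9208395
  → Var(ȳ_str) = 369.13313.
Var(ȳ_srs) = (1 − 3775/28573)·1590000/3775 = 365.54511.
deff = 369.13313 / 365.54511 = 1.0098.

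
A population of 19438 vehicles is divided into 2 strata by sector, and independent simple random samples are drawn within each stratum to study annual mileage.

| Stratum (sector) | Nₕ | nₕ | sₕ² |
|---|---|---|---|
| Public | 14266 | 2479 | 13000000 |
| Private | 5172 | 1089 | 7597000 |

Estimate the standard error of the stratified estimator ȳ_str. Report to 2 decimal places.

52.19

Var(ȳ_str) = Σₕ Wₕ²(1 − fₕ)sₕ²/nₕ with Wₕ = Nₕ/N, N = 19438.
Public: Wₕ = 0.73392324; term = 0.73392324²·(1 − 0.17376980)·13000000/2479 = 2333.8298.
Private: Wₕ = 0.26607676; term = 0.26607676²·(1 − 0.21055684)·7597000/1089 = 389.89619.
Sum = 2723.726.
SE = √(2723.726) = 52.19.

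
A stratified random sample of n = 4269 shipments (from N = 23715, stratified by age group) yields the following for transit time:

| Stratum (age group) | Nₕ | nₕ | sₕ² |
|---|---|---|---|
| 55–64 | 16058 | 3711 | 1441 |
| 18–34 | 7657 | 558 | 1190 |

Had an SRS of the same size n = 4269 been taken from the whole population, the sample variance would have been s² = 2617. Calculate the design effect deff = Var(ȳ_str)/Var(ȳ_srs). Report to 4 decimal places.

0.6824

Var(ȳ_str) = Σ Wₕ²(1−fₕ)sₕ²/nₕ with Wₕ = Nₕ/23715:
  55–64: (16058/23715)²·(1−3711/16058)·1441/3711 = 0.1368925
  18–34: (7657/23715)²·(1−558/7657)·1190/558 = 0.20612104
  → Var(ȳ_str) = 0.34301354.
Var(ȳ_srs) = (1 − 4269/23715)·2617/4269 = 0.50267203.
deff = 0.34301354 / 0.50267203 = 0.6824.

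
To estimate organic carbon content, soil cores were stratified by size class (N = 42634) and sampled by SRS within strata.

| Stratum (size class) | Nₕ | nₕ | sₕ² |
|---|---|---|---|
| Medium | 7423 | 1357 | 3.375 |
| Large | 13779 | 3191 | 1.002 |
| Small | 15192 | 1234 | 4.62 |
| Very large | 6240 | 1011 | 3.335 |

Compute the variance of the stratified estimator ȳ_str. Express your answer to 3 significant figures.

5.83 × 10^-4

Var(ȳ_str) = Σₕ Wₕ²(1 − fₕ)sₕ²/nₕ with Wₕ = Nₕ/N, N = 42634.
Medium: Wₕ = 0.17410987; term = 0.17410987²·(1 − 0.18281018)·3.375/1357 = 6.1611763 × 10^-5.
Large: Wₕ = 0.32319276; term = 0.32319276²·(1 − 0.23158429)·1.002/3191 = 2.5203473 × 10^-5.
Small: Wₕ = 0.35633532; term = 0.35633532²·(1 − 0.08122696)·4.62/1234 = 4.3677 × 10^-4.
Very large: Wₕ = 0.14636206; term = 0.14636206²·(1 − 0.16201923)·3.335/1011 = 5.9215548 × 10^-5.
Sum = 5.8280078 × 10^-4.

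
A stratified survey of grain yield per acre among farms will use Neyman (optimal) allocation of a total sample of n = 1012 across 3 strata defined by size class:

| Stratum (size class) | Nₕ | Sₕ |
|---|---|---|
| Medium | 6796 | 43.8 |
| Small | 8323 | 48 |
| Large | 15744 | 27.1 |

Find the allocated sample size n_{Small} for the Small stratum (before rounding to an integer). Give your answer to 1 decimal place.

359.7

Neyman allocation: nₕ = n·NₕSₕ / Σⱼ NⱼSⱼ.
Σ NⱼSⱼ = 6796·43.8 + 8323·48 + 15744·27.1 = 1.1238312 × 10^6.
n_{Small} = 1012·8323·48 / (1.1238312 × 10^6) = 359.7.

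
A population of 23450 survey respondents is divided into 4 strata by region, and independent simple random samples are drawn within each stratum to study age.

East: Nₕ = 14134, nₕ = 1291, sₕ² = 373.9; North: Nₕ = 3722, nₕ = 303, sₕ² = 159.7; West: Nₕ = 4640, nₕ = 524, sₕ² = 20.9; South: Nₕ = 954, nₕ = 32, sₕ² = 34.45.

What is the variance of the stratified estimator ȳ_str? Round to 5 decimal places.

0.11091

Var(ȳ_str) = Σₕ Wₕ²(1 − fₕ)sₕ²/nₕ with Wₕ = Nₕ/N, N = 23450.
East: Wₕ = 0.60272921; term = 0.60272921²·(1 − 0.09134003)·373.9/1291 = 0.095603788.
North: Wₕ = 0.15872068; term = 0.15872068²·(1 − 0.08140785)·159.7/303 = 0.012196973.
West: Wₕ = 0.19786780; term = 0.19786780²·(1 − 0.11293103)·20.9/524 = 0.0013852324.
South: Wₕ = 0.04068230; term = 0.04068230²·(1 − 0.03354298)·34.45/32 = 0.0017219988.
Sum = 0.11090799.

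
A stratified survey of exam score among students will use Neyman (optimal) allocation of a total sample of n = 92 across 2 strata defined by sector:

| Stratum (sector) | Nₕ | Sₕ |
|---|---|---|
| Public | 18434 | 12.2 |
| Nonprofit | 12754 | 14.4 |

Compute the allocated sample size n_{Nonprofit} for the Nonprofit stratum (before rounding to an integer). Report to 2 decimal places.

Neyman allocation: nₕ = n·NₕSₕ / Σⱼ NⱼSⱼ.
Σ NⱼSⱼ = 18434·12.2 + 12754·14.4 = 408552.4.
n_{Nonprofit} = 92·12754·14.4 / 408552.4 = 41.36.

41.36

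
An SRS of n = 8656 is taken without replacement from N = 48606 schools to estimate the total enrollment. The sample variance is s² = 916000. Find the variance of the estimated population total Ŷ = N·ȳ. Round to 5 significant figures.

2.0549 × 10^11

Var(Ŷ) = N²·Var(ȳ) = N²·(1 − n/N)·s²/n.
f = 8656/48606 = 0.17808501; Var(ȳ) = 0.82191499·916000/8656 = 86.977141.
Var(Ŷ) = 48606² · 86.977141 = 2.0548726 × 10^11.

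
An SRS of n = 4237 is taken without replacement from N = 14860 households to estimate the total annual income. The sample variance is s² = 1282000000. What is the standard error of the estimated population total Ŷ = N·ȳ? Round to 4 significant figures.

6.911 × 10^6

Var(Ŷ) = N²·Var(ȳ) = N²·(1 − n/N)·s²/n.
f = 4237/14860 = 0.28512786; Var(ȳ) = 0.71487214·1282000000/4237 = 216300.7.
Var(Ŷ) = 14860² · 216300.7 = 4.7763434 × 10^13.
SE(Ŷ) = √(4.7763434 × 10^13) = 6.911 × 10^6.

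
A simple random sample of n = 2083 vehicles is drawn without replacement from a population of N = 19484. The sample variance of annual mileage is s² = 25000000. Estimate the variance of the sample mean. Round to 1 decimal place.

Under SRS without replacement, Var(ȳ) = (1 − f)·s²/n with f = n/N = 2083/19484 = 0.10690823.
Var(ȳ) = (1 − 0.10690823)·25000000/2083 = 0.89309177·12001.92 = 10718.816.

10718.8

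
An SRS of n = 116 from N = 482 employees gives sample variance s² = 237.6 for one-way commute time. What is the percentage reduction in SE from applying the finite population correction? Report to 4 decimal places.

f = n/N = 116/482 = 0.24066390.
SE_no-fpc = √(s²/n) = 1.4311799; SE_fpc = √((1−f)s²/n) = 1.2471286.
Ratio = √(1−f) = 0.87139893. Reduction = 100·(1 − 0.87139893) = 12.8601%.

12.8601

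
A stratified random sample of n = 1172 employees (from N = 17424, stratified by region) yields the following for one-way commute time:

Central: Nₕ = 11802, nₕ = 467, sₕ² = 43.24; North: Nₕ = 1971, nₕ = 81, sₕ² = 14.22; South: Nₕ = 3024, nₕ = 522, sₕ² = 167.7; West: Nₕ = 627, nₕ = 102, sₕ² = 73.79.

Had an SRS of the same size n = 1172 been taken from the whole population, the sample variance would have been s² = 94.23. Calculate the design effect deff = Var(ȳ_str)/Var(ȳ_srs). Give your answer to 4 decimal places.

0.6900

Var(ȳ_str) = Σ Wₕ²(1−fₕ)sₕ²/nₕ with Wₕ = Nₕ/17424:
  Central: (11802/17424)²·(1−467/11802)·43.24/467 = 0.040799065
  North: (1971/17424)²·(1−81/1971)·14.22/81 = 0.002154107
  South: (3024/17424)²·(1−522/3024)·167.7/522 = 0.008006375
  West: (627/17424)²·(1−102/627)·73.79/102 = 7.8438352 × 10^-4
  → Var(ȳ_str) = 0.051743931.
Var(ȳ_srs) = (1 − 1172/17424)·94.23/1172 = 0.074992966.
deff = 0.051743931 / 0.074992966 = 0.6900.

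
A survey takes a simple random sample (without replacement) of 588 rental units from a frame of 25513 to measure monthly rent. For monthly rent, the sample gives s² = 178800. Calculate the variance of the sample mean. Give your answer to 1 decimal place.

297.1

Under SRS without replacement, Var(ȳ) = (1 − f)·s²/n with f = n/N = 588/25513 = 0.02304707.
Var(ȳ) = (1 − 0.02304707)·178800/588 = 0.97695293·304.08163 = 297.07344.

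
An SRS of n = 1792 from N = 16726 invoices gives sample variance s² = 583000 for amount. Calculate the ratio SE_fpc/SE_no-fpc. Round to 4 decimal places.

0.9449

f = n/N = 1792/16726 = 0.10713859.
SE_no-fpc = √(s²/n) = 18.03704; SE_fpc = √((1−f)s²/n) = 17.043442.
Ratio = √(1−f) = 0.94491344.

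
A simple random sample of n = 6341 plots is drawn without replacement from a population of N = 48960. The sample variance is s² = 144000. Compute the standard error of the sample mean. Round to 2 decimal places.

4.45

Under SRS without replacement, Var(ȳ) = (1 − f)·s²/n with f = n/N = 6341/48960 = 0.12951389.
Var(ȳ) = (1 − 0.12951389)·144000/6341 = 0.87048611·22.709352 = 19.768175.
SE(ȳ) = √(19.768175) = 4.45.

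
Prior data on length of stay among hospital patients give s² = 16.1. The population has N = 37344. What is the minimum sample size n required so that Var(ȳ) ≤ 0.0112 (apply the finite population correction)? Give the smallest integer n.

1385

Without fpc, n₀ = s²/D = 16.1/0.0112 = 1437.5000.
With fpc, (1 − n/N)·s²/n ≤ D requires n ≥ n₀/(1 + n₀/N) = 1437.5000/(1 + 1437.5000/37344) = 1384.2167.
Rounding up, n = 1385.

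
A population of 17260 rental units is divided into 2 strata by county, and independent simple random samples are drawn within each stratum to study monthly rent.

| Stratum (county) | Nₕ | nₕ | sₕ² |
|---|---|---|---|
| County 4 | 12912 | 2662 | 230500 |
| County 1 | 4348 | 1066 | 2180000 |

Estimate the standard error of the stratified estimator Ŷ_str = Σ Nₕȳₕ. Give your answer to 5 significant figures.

201600

Var(Ŷ_str) = Σₕ Nₕ²(1 − fₕ)sₕ²/nₕ.
County 4: 12912²·(1 − 2662/12912)·230500/2662 = 1.1459885 × 10^10.
County 1: 4348²·(1 − 1066/4348)·2180000/1066 = 2.918283 × 10^10.
Sum = 4.0642715 × 10^10.
SE = √(4.0642715 × 10^10) = 201600.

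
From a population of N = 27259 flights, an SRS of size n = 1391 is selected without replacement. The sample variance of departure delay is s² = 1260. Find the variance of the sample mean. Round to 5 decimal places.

0.85960

Under SRS without replacement, Var(ȳ) = (1 − f)·s²/n with f = n/N = 1391/27259 = 0.05102902.
Var(ȳ) = (1 − 0.05102902)·1260/1391 = 0.94897098·0.90582315 = 0.85959988.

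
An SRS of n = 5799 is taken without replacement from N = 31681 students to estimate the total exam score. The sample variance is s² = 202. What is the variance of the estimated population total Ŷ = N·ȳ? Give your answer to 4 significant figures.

Var(Ŷ) = N²·Var(ȳ) = N²·(1 − n/N)·s²/n.
f = 5799/31681 = 0.18304346; Var(ȳ) = 0.81695654·202/5799 = 0.028457531.
Var(Ŷ) = 31681² · 0.028457531 = 2.8562419 × 10^7.

2.856 × 10^7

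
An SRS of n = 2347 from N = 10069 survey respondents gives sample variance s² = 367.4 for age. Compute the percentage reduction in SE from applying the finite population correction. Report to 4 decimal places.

f = n/N = 2347/10069 = 0.23309167.
SE_no-fpc = √(s²/n) = 0.3956517; SE_fpc = √((1−f)s²/n) = 0.34648526.
Ratio = √(1−f) = 0.87573303. Reduction = 100·(1 − 0.87573303) = 12.4267%.

12.4267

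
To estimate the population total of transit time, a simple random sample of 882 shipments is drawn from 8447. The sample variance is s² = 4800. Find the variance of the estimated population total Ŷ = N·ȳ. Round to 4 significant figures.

3.478 × 10^8

Var(Ŷ) = N²·Var(ȳ) = N²·(1 − n/N)·s²/n.
f = 882/8447 = 0.10441577; Var(ȳ) = 0.89558423·4800/882 = 4.8739278.
Var(Ŷ) = 8447² · 4.8739278 = 3.4776357 × 10^8.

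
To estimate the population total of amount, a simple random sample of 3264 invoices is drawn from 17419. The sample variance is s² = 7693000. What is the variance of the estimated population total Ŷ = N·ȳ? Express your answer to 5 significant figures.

Var(Ŷ) = N²·Var(ȳ) = N²·(1 − n/N)·s²/n.
f = 3264/17419 = 0.18738159; Var(ȳ) = 0.81261841·7693000/3264 = 1915.2798.
Var(Ŷ) = 17419² · 1915.2798 = 5.8113719 × 10^11.

5.8114 × 10^11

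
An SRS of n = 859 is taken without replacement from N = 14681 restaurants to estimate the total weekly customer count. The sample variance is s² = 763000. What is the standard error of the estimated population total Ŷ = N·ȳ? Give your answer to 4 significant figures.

Var(Ŷ) = N²·Var(ȳ) = N²·(1 − n/N)·s²/n.
f = 859/14681 = 0.05851100; Var(ȳ) = 0.94148900·763000/859 = 836.27021.
Var(Ŷ) = 14681² · 836.27021 = 1.8024279 × 10^11.
SE(Ŷ) = √(1.8024279 × 10^11) = 424600.

424600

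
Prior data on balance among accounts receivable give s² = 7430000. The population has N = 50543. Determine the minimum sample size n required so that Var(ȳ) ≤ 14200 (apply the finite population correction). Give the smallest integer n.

518

Without fpc, n₀ = s²/D = 7430000/14200 = 523.2394.
With fpc, (1 − n/N)·s²/n ≤ D requires n ≥ n₀/(1 + n₀/N) = 523.2394/(1 + 523.2394/50543) = 517.8781.
Rounding up, n = 518.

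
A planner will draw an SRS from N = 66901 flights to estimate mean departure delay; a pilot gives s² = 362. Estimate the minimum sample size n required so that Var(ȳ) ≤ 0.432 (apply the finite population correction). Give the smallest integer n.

828

Without fpc, n₀ = s²/D = 362/0.432 = 837.9630.
With fpc, (1 − n/N)·s²/n ≤ D requires n ≥ n₀/(1 + n₀/N) = 837.9630/(1 + 837.9630/66901) = 827.5970.
Rounding up, n = 828.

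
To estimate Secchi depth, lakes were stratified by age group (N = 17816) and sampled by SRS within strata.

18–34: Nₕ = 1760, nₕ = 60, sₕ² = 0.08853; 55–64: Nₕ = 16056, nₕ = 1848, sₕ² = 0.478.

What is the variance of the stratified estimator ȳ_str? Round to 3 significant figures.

2.00 × 10^-4

Var(ȳ_str) = Σₕ Wₕ²(1 − fₕ)sₕ²/nₕ with Wₕ = Nₕ/N, N = 17816.
18–34: Wₕ = 0.09878761; term = 0.09878761²·(1 − 0.03409091)·0.08853/60 = 1.3908503 × 10^-5.
55–64: Wₕ = 0.90121239; term = 0.90121239²·(1 − 0.11509716)·0.478/1848 = 1.8589848 × 10^-4.
Sum = 1.9980698 × 10^-4.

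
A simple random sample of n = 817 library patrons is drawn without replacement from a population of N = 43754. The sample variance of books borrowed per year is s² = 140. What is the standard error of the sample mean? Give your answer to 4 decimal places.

0.4101

Under SRS without replacement, Var(ȳ) = (1 − f)·s²/n with f = n/N = 817/43754 = 0.01867258.
Var(ȳ) = (1 − 0.01867258)·140/817 = 0.98132742·0.17135863 = 0.16815892.
SE(ȳ) = √(0.16815892) = 0.4101.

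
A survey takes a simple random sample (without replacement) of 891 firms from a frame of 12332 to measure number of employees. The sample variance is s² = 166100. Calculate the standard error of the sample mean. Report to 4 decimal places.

13.1511

Under SRS without replacement, Var(ȳ) = (1 − f)·s²/n with f = n/N = 891/12332 = 0.07225105.
Var(ȳ) = (1 − 0.07225105)·166100/891 = 0.92774895·186.41975 = 172.95073.
SE(ȳ) = √(172.95073) = 13.1511.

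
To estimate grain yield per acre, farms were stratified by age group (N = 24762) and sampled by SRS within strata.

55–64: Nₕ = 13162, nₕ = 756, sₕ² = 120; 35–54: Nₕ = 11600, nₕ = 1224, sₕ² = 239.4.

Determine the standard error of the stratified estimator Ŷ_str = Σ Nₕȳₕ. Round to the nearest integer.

7033

Var(Ŷ_str) = Σₕ Nₕ²(1 − fₕ)sₕ²/nₕ.
55–64: 13162²·(1 − 756/13162)·120/756 = 2.5918694 × 10^7.
35–54: 11600²·(1 − 1224/11600)·239.4/1224 = 2.3541313 × 10^7.
Sum = 4.9460007 × 10^7.
SE = √(4.9460007 × 10^7) = 7033.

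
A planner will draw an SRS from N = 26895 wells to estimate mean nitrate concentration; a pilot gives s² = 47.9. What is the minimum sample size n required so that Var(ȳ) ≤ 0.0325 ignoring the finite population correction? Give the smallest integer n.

Without fpc, n₀ = s²/D = 47.9/0.0325 = 1473.8462.
Rounding up, n = 1474.

1474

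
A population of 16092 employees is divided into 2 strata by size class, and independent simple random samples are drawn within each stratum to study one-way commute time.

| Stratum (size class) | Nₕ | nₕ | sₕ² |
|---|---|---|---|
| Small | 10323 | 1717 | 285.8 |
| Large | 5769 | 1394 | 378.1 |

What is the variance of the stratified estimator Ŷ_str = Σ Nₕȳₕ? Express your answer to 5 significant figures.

2.1633 × 10^7

Var(Ŷ_str) = Σₕ Nₕ²(1 − fₕ)sₕ²/nₕ.
Small: 10323²·(1 − 1717/10323)·285.8/1717 = 1.4787651 × 10^7.
Large: 5769²·(1 − 1394/5769)·378.1/1394 = 6.8457731 × 10^6.
Sum = 2.1633424 × 10^7.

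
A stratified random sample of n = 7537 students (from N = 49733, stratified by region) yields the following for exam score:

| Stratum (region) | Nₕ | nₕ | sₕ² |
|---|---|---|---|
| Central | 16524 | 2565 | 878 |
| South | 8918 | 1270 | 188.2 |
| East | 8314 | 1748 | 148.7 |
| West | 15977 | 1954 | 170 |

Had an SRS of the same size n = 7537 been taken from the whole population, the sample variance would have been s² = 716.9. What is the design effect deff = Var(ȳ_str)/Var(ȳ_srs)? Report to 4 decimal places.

0.5671

Var(ȳ_str) = Σ Wₕ²(1−fₕ)sₕ²/nₕ with Wₕ = Nₕ/49733:
  Central: (16524/49733)²·(1−2565/16524)·878/2565 = 0.031921797
  South: (8918/49733)²·(1−1270/8918)·188.2/1270 = 0.0040864099
  East: (8314/49733)²·(1−1748/8314)·148.7/1748 = 0.0018775483
  West: (15977/49733)²·(1−1954/15977)·170/1954 = 0.0078808165
  → Var(ȳ_str) = 0.045766572.
Var(ȳ_srs) = (1 − 7537/49733)·716.9/7537 = 0.080702445.
deff = 0.045766572 / 0.080702445 = 0.5671.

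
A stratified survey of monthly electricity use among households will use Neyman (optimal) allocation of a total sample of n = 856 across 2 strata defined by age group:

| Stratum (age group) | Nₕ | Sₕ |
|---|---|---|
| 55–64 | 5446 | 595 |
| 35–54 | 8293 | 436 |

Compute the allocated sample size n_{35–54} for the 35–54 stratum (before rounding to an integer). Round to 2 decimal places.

451.43

Neyman allocation: nₕ = n·NₕSₕ / Σⱼ NⱼSⱼ.
Σ NⱼSⱼ = 5446·595 + 8293·436 = 6.856118 × 10^6.
n_{35–54} = 856·8293·436 / (6.856118 × 10^6) = 451.43.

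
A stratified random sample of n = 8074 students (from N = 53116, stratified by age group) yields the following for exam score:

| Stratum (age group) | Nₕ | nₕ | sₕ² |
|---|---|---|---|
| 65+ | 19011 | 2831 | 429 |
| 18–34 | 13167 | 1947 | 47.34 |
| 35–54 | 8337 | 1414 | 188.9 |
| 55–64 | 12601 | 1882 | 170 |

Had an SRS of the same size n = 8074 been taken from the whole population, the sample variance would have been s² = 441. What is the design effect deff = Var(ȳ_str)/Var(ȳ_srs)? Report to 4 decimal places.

Var(ȳ_str) = Σ Wₕ²(1−fₕ)sₕ²/nₕ with Wₕ = Nₕ/53116:
  65+: (19011/53116)²·(1−2831/19011)·429/2831 = 0.016521527
  18–34: (13167/53116)²·(1−1947/13167)·47.34/1947 = 0.0012731843
  35–54: (8337/53116)²·(1−1414/8337)·188.9/1414 = 0.0027329769
  55–64: (12601/53116)²·(1−1882/12601)·170/1882 = 0.0043245195
  → Var(ȳ_str) = 0.024852208.
Var(ȳ_srs) = (1 − 8074/53116)·441/8074 = 0.046317184.
deff = 0.024852208 / 0.046317184 = 0.5366.

0.5366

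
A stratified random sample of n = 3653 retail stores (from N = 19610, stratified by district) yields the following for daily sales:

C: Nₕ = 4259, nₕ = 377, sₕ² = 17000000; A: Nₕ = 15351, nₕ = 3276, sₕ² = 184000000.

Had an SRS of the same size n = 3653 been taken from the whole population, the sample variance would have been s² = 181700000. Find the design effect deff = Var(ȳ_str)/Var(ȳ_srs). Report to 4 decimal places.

0.7168

Var(ȳ_str) = Σ Wₕ²(1−fₕ)sₕ²/nₕ with Wₕ = Nₕ/19610:
  C: (4259/19610)²·(1−377/4259)·17000000/377 = 1938.7221
  A: (15351/19610)²·(1−3276/15351)·184000000/3276 = 27073.385
  → Var(ȳ_str) = 29012.107.
Var(ȳ_srs) = (1 − 3653/19610)·181700000/3653 = 40474.259.
deff = 29012.107 / 40474.259 = 0.7168.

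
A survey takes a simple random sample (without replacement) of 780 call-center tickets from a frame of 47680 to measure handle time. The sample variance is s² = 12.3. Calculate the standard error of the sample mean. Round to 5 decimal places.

0.12454

Under SRS without replacement, Var(ȳ) = (1 − f)·s²/n with f = n/N = 780/47680 = 0.01635906.
Var(ȳ) = (1 − 0.01635906)·12.3/780 = 0.98364094·0.015769231 = 0.015511261.
SE(ȳ) = √(0.015511261) = 0.12454.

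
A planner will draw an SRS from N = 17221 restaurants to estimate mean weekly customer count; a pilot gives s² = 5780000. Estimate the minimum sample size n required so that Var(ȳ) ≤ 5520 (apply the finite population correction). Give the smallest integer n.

Without fpc, n₀ = s²/D = 5780000/5520 = 1047.1014.
With fpc, (1 − n/N)·s²/n ≤ D requires n ≥ n₀/(1 + n₀/N) = 1047.1014/(1 + 1047.1014/17221) = 987.0830.
Rounding up, n = 988.

988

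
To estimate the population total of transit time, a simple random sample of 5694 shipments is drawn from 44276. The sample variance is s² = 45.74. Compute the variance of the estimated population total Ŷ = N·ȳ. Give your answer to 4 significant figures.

1.372 × 10^7

Var(Ŷ) = N²·Var(ȳ) = N²·(1 − n/N)·s²/n.
f = 5694/44276 = 0.12860240; Var(ȳ) = 0.87139760·45.74/5694 = 0.0069999519.
Var(Ŷ) = 44276² · 0.0069999519 = 1.3722455 × 10^7.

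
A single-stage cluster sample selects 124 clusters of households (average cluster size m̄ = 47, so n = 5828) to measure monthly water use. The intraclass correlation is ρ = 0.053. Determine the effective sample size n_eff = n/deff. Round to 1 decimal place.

deff = 1 + (47 − 1)·0.053 = 1 + 2.438 = 3.438.
n_eff = 5828 / 3.438 = 1695.2.

1695.2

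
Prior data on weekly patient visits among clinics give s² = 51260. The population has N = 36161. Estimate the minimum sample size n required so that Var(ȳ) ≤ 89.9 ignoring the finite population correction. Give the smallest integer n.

Without fpc, n₀ = s²/D = 51260/89.9 = 570.1891.
Rounding up, n = 571.

571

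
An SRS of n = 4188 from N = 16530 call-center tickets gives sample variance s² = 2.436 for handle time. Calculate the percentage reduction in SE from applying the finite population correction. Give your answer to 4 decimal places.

f = n/N = 4188/16530 = 0.25335753.
SE_no-fpc = √(s²/n) = 0.024117668; SE_fpc = √((1−f)s²/n) = 0.020839709.
Ratio = √(1−f) = 0.86408476. Reduction = 100·(1 − 0.86408476) = 13.5915%.

13.5915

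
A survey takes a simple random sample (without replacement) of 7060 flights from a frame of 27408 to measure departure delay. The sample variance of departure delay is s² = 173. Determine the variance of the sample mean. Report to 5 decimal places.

Under SRS without replacement, Var(ȳ) = (1 − f)·s²/n with f = n/N = 7060/27408 = 0.25758903.
Var(ȳ) = (1 − 0.25758903)·173/7060 = 0.74241097·0.024504249 = 0.018192224.

0.01819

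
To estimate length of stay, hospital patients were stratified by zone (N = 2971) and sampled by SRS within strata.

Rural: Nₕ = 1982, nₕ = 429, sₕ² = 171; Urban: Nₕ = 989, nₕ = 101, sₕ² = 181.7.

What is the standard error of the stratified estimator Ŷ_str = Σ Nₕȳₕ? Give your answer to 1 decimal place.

1675.4

Var(Ŷ_str) = Σₕ Nₕ²(1 − fₕ)sₕ²/nₕ.
Rural: 1982²·(1 − 429/1982)·171/429 = 1.2269134 × 10^6.
Urban: 989²·(1 − 101/989)·181.7/101 = 1.5799481 × 10^6.
Sum = 2.8068615 × 10^6.
SE = √(2.8068615 × 10^6) = 1675.4.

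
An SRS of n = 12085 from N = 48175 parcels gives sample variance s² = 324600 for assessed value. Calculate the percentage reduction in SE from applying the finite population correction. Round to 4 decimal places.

13.4469

f = n/N = 12085/48175 = 0.25085625.
SE_no-fpc = √(s²/n) = 5.1826387; SE_fpc = √((1−f)s²/n) = 4.4857339.
Ratio = √(1−f) = 0.86553090. Reduction = 100·(1 − 0.86553090) = 13.4469%.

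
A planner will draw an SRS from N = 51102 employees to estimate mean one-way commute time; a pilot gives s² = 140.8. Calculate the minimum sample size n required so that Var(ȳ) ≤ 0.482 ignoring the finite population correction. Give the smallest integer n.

Without fpc, n₀ = s²/D = 140.8/0.482 = 292.1162.
Rounding up, n = 293.

293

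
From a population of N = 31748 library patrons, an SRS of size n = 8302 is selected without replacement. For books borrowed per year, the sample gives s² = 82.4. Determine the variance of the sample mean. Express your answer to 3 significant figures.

0.00733

Under SRS without replacement, Var(ȳ) = (1 − f)·s²/n with f = n/N = 8302/31748 = 0.26149679.
Var(ȳ) = (1 − 0.26149679)·82.4/8302 = 0.73850321·0.0099253192 = 0.0073298801.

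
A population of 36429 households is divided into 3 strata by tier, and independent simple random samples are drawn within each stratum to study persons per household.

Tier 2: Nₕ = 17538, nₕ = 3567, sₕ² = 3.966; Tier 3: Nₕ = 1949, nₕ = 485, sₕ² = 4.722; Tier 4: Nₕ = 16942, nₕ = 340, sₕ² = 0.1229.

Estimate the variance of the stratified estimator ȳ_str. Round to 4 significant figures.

Var(ȳ_str) = Σₕ Wₕ²(1 − fₕ)sₕ²/nₕ with Wₕ = Nₕ/N, N = 36429.
Tier 2: Wₕ = 0.48142963; term = 0.48142963²·(1 − 0.20338693)·3.966/3567 = 2.0528757 × 10^-4.
Tier 3: Wₕ = 0.05350133; term = 0.05350133²·(1 − 0.24884556)·4.722/485 = 2.0933539 × 10^-5.
Tier 4: Wₕ = 0.46506904; term = 0.46506904²·(1 − 0.02006847)·0.1229/340 = 7.6613191 × 10^-5.
Sum = 3.028343 × 10^-4.

3.028 × 10^-4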